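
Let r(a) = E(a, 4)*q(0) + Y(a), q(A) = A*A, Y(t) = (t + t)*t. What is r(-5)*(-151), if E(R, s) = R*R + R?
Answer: -7550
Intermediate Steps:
E(R, s) = R + R**2 (E(R, s) = R**2 + R = R + R**2)
Y(t) = 2*t**2 (Y(t) = (2*t)*t = 2*t**2)
q(A) = A**2
r(a) = 2*a**2 (r(a) = (a*(1 + a))*0**2 + 2*a**2 = (a*(1 + a))*0 + 2*a**2 = 0 + 2*a**2 = 2*a**2)
r(-5)*(-151) = (2*(-5)**2)*(-151) = (2*25)*(-151) = 50*(-151) = -7550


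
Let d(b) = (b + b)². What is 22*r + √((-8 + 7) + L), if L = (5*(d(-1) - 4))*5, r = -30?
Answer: -660 + I ≈ -660.0 + 1.0*I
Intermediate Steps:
d(b) = 4*b² (d(b) = (2*b)² = 4*b²)
L = 0 (L = (5*(4*(-1)² - 4))*5 = (5*(4*1 - 4))*5 = (5*(4 - 4))*5 = (5*0)*5 = 0*5 = 0)
22*r + √((-8 + 7) + L) = 22*(-30) + √((-8 + 7) + 0) = -660 + √(-1 + 0) = -660 + √(-1) = -660 + I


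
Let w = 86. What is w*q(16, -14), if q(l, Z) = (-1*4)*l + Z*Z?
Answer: 11352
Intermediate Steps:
q(l, Z) = Z**2 - 4*l (q(l, Z) = -4*l + Z**2 = Z**2 - 4*l)
w*q(16, -14) = 86*((-14)**2 - 4*16) = 86*(196 - 64) = 86*132 = 11352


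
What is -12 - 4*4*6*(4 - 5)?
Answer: 84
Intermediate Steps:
-12 - 4*4*6*(4 - 5) = -12 - 96*(-1) = -12 - 4*(-24) = -12 + 96 = 84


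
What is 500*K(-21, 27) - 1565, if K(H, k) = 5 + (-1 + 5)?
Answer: 2935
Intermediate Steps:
K(H, k) = 9 (K(H, k) = 5 + 4 = 9)
500*K(-21, 27) - 1565 = 500*9 - 1565 = 4500 - 1565 = 2935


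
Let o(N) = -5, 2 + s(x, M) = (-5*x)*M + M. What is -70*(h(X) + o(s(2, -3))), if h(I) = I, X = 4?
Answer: 70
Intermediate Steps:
s(x, M) = -2 + M - 5*M*x (s(x, M) = -2 + ((-5*x)*M + M) = -2 + (-5*M*x + M) = -2 + (M - 5*M*x) = -2 + M - 5*M*x)
-70*(h(X) + o(s(2, -3))) = -70*(4 - 5) = -70*(-1) = 70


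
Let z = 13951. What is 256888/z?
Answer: 256888/13951 ≈ 18.414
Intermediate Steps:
256888/z = 256888/13951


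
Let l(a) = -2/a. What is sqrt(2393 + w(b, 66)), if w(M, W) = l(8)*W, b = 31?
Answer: 7*sqrt(194)/2 ≈ 48.749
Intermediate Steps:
w(M, W) = -W/4 (w(M, W) = (-2/8)*W = (-2*1/8)*W = -W/4)
sqrt(2393 + w(b, 66)) = sqrt(2393 - 1/4*66) = sqrt(2393 - 33/2) = sqrt(4753/2) = 7*sqrt(194)/2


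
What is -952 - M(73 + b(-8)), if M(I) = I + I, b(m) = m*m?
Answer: -1226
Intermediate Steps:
b(m) = m**2
M(I) = 2*I
-952 - M(73 + b(-8)) = -952 - 2*(73 + (-8)**2) = -952 - 2*(73 + 64) = -952 - 2*137 = -952 - 1*274 = -952 - 274 = -1226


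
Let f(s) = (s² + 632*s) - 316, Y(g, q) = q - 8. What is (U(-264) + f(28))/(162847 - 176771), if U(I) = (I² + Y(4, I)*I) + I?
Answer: -39851/3481 ≈ -11.448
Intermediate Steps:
Y(g, q) = -8 + q
U(I) = I + I² + I*(-8 + I) (U(I) = (I² + (-8 + I)*I) + I = (I² + I*(-8 + I)) + I = I + I² + I*(-8 + I))
f(s) = -316 + s² + 632*s
(U(-264) + f(28))/(162847 - 176771) = (-264*(-7 + 2*(-264)) + (-316 + 28² + 632*28))/(162847 - 176771) = (-264*(-7 - 528) + (-316 + 784 + 17696))/(-13924) = (-264*(-535) + 18164)*(-1/13924) = (141240 + 18164)*(-1/13924) = 159404*(-1/13924) = -39851/3481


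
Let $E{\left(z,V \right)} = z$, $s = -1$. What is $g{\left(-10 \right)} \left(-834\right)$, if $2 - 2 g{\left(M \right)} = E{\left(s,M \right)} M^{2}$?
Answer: $-42534$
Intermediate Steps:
$g{\left(M \right)} = 1 + \frac{M^{2}}{2}$ ($g{\left(M \right)} = 1 - \frac{\left(-1\right) M^{2}}{2} = 1 + \frac{M^{2}}{2}$)
$g{\left(-10 \right)} \left(-834\right) = \left(1 + \frac{\left(-10\right)^{2}}{2}\right) \left(-834\right) = \left(1 + \frac{1}{2} \cdot 100\right) \left(-834\right) = \left(1 + 50\right) \left(-834\right) = 51 \left(-834\right) = -42534$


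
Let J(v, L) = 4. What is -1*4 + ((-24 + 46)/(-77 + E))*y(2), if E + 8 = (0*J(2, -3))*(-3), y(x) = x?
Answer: -384/85 ≈ -4.5176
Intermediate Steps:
E = -8 (E = -8 + (0*4)*(-3) = -8 + 0*(-3) = -8 + 0 = -8)
-1*4 + ((-24 + 46)/(-77 + E))*y(2) = -1*4 + ((-24 + 46)/(-77 - 8))*2 = -4 + (22/(-85))*2 = -4 + (22*(-1/85))*2 = -4 - 22/85*2 = -4 - 44/85 = -384/85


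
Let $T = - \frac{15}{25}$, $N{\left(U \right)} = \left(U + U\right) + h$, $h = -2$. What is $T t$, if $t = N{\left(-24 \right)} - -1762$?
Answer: $- \frac{5136}{5} \approx -1027.2$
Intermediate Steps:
$N{\left(U \right)} = -2 + 2 U$ ($N{\left(U \right)} = \left(U + U\right) - 2 = 2 U - 2 = -2 + 2 U$)
$T = - \frac{3}{5}$ ($T = \left(-15\right) \frac{1}{25} = - \frac{3}{5} \approx -0.6$)
$t = 1712$ ($t = \left(-2 + 2 \left(-24\right)\right) - -1762 = \left(-2 - 48\right) + 1762 = -50 + 1762 = 1712$)
$T t = \left(- \frac{3}{5}\right) 1712 = - \frac{5136}{5}$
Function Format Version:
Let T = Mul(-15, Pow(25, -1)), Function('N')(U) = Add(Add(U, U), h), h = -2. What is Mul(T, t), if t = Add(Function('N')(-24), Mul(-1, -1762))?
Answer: Rational(-5136, 5) ≈ -1027.2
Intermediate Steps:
Function('N')(U) = Add(-2, Mul(2, U)) (Function('N')(U) = Add(Add(U, U), -2) = Add(Mul(2, U), -2) = Add(-2, Mul(2, U)))
T = Rational(-3, 5) (T = Mul(-15, Rational(1, 25)) = Rational(-3, 5) ≈ -0.60000)
t = 1712 (t = Add(Add(-2, Mul(2, -24)), Mul(-1, -1762)) = Add(Add(-2, -48), 1762) = Add(-50, 1762) = 1712)
Mul(T, t) = Mul(Rational(-3, 5), 1712) = Rational(-5136, 5)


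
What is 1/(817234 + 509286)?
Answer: 1/1326520 ≈ 7.5385e-7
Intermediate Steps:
1/(817234 + 509286) = 1/1326520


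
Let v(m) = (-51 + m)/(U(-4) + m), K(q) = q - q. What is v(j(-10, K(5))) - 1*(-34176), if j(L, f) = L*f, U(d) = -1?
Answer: 34227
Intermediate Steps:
K(q) = 0
v(m) = (-51 + m)/(-1 + m)
v(j(-10, K(5))) - 1*(-34176) = (-51 - 10*0)/(-1 - 10*0) - 1*(-34176) = (-51 + 0)/(-1 + 0) + 34176 = -51/(-1) + 34176 = -1*(-51) + 34176 = 51 + 34176 = 34227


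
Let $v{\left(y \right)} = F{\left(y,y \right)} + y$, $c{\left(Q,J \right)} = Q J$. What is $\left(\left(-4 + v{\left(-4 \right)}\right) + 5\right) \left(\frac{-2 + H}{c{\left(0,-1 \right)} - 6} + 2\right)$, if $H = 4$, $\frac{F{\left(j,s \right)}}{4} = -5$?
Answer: $- \frac{115}{3} \approx -38.333$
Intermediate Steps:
$F{\left(j,s \right)} = -20$ ($F{\left(j,s \right)} = 4 \left(-5\right) = -20$)
$c{\left(Q,J \right)} = J Q$
$v{\left(y \right)} = -20 + y$
$\left(\left(-4 + v{\left(-4 \right)}\right) + 5\right) \left(\frac{-2 + H}{c{\left(0,-1 \right)} - 6} + 2\right) = \left(\left(-4 - 24\right) + 5\right) \left(\frac{-2 + 4}{\left(-1\right) 0 - 6} + 2\right) = \left(\left(-4 - 24\right) + 5\right) \left(\frac{2}{0 - 6} + 2\right) = \left(-28 + 5\right) \left(\frac{2}{-6} + 2\right) = - 23 \left(2 \left(- \frac{1}{6}\right) + 2\right) = - 23 \left(- \frac{1}{3} + 2\right) = \left(-23\right) \frac{5}{3} = - \frac{115}{3}$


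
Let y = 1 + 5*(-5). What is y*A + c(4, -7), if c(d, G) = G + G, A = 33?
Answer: -806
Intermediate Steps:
c(d, G) = 2*G
y = -24 (y = 1 - 25 = -24)
y*A + c(4, -7) = -24*33 + 2*(-7) = -792 - 14 = -806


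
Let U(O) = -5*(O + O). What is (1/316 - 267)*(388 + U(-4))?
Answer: -9027697/79 ≈ -1.1427e+5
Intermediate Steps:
U(O) = -10*O
(1/316 - 267)*(388 + U(-4)) = (1/316 - 267)*(388 - 10*(-4)) = (1/316 - 267)*(388 + 40) = -84371/316*428 = -9027697/79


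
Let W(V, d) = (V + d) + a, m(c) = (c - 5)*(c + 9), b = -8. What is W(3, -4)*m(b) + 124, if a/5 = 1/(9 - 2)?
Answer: 894/7 ≈ 127.71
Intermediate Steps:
m(c) = (-5 + c)*(9 + c)
a = 5/7 (a = 5/(9 - 2) = 5/7 ≈ 0.71429)
W(V, d) = 5/7 + V + d (W(V, d) = (V + d) + 5/7 = 5/7 + V + d)
W(3, -4)*m(b) + 124 = (5/7 + 3 - 4)*(-45 + (-8)² + 4*(-8)) + 124 = -2*(-45 + 64 - 32)/7 + 124 = -2/7*(-13) + 124 = 26/7 + 124 = 894/7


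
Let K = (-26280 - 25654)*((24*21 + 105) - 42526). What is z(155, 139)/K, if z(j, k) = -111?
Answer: -111/2176917478 ≈ -5.0990e-8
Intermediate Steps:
K = 2176917478 (K = -51934*((504 + 105) - 42526) = -51934*(609 - 42526) = -51934*(-41917) = 2176917478)
z(155, 139)/K = -111/2176917478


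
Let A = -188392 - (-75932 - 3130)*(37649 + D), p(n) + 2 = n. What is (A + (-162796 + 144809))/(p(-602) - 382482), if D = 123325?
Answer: -12726720009/383086 ≈ -33222.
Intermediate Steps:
p(n) = -2 + n
A = 12726737996 (A = -188392 - (-75932 - 3130)*(37649 + 123325) = -188392 - (-79062)*160974 = -188392 - 1*(-12726926388) = -188392 + 12726926388 = 12726737996)
(A + (-162796 + 144809))/(p(-602) - 382482) = (12726737996 + (-162796 + 144809))/((-2 - 602) - 382482) = (12726737996 - 17987)/(-604 - 382482) = 12726720009/(-383086) = 12726720009*(-1/383086) = -12726720009/383086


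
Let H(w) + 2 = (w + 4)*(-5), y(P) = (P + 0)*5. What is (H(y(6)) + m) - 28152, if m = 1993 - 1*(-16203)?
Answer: -10128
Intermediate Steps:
m = 18196 (m = 1993 + 16203 = 18196)
y(P) = 5*P (y(P) = P*5 = 5*P)
H(w) = -22 - 5*w (H(w) = -2 + (w + 4)*(-5) = -2 + (4 + w)*(-5) = -2 + (-20 - 5*w) = -22 - 5*w)
(H(y(6)) + m) - 28152 = ((-22 - 25*6) + 18196) - 28152 = ((-22 - 5*30) + 18196) - 28152 = ((-22 - 150) + 18196) - 28152 = (-172 + 18196) - 28152 = 18024 - 28152 = -10128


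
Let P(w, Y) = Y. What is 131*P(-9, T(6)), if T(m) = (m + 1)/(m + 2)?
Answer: 917/8 ≈ 114.63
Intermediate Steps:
T(m) = (1 + m)/(2 + m)
131*P(-9, T(6)) = 131*((1 + 6)/(2 + 6)) = 131*(7/8) = 917/8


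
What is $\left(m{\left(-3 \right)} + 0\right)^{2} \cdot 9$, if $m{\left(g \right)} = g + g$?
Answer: $324$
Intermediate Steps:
$m{\left(g \right)} = 2 g$
$\left(m{\left(-3 \right)} + 0\right)^{2} \cdot 9 = \left(2 \left(-3\right) + 0\right)^{2} \cdot 9 = \left(-6 + 0\right)^{2} \cdot 9 = \left(-6\right)^{2} \cdot 9 = 36 \cdot 9 = 324$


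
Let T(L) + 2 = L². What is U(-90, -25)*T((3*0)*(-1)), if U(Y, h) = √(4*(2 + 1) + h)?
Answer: -2*I*√13 ≈ -7.2111*I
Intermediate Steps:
U(Y, h) = √(12 + h) (U(Y, h) = √(4*3 + h) = √(12 + h))
T(L) = -2 + L²
U(-90, -25)*T((3*0)*(-1)) = √(12 - 25)*(-2 + ((3*0)*(-1))²) = √(-13)*(-2 + (0*(-1))²) = (I*√13)*(-2 + 0²) = (I*√13)*(-2 + 0) = (I*√13)*(-2) = -2*I*√13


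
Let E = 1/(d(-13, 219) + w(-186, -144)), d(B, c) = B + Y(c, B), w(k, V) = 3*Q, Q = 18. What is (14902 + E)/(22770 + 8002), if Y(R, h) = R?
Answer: 553503/1142960 ≈ 0.48427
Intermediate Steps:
w(k, V) = 54 (w(k, V) = 3*18 = 54)
d(B, c) = B + c
E = 1/260 (E = 1/((-13 + 219) + 54) = 1/(206 + 54) = 1/260 ≈ 0.0038462)
(14902 + E)/(22770 + 8002) = (14902 + 1/260)/(22770 + 8002) = (3874521/260)/30772 = (3874521/260)*(1/30772) = 553503/1142960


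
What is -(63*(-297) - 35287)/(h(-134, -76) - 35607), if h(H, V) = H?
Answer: -53998/35741 ≈ -1.5108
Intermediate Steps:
-(63*(-297) - 35287)/(h(-134, -76) - 35607) = -(63*(-297) - 35287)/(-134 - 35607) = -(-18711 - 35287)/(-35741) = -(-53998)*(-1)/35741 = -1*53998/35741 = -53998/35741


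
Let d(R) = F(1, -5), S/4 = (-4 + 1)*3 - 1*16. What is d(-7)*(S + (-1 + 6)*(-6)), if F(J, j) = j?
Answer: 650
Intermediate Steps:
S = -100 (S = 4*((-4 + 1)*3 - 1*16) = 4*(-3*3 - 16) = 4*(-9 - 16) = 4*(-25) = -100)
d(R) = -5
d(-7)*(S + (-1 + 6)*(-6)) = -5*(-100 + (-1 + 6)*(-6)) = -5*(-100 + 5*(-6)) = -5*(-100 - 30) = -5*(-130) = 650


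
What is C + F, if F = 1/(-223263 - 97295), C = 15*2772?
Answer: 13328801639/320558 ≈ 41580.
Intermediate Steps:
C = 41580
F = -1/320558 (F = 1/(-320558) = -1/320558 ≈ -3.1196e-6)
C + F = 41580 - 1/320558 = 13328801639/320558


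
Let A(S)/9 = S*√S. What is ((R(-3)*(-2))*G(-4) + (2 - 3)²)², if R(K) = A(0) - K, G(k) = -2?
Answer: 169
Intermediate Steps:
A(S) = 9*S^(3/2) (A(S) = 9*(S*√S) = 9*S^(3/2))
R(K) = -K (R(K) = 9*0^(3/2) - K = 9*0 - K = 0 - K = -K)
((R(-3)*(-2))*G(-4) + (2 - 3)²)² = ((-1*(-3)*(-2))*(-2) + (2 - 3)²)² = ((3*(-2))*(-2) + (-1)²)² = (-6*(-2) + 1)² = (12 + 1)² = 13² = 169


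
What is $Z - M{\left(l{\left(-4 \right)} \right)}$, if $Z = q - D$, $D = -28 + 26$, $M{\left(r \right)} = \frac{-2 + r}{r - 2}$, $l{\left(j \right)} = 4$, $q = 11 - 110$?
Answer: $-98$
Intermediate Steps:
$q = -99$
$M{\left(r \right)} = 1$ ($M{\left(r \right)} = \frac{-2 + r}{-2 + r} = 1$)
$D = -2$
$Z = -97$ ($Z = -99 - -2 = -99 + 2 = -97$)
$Z - M{\left(l{\left(-4 \right)} \right)} = -97 - 1 = -98$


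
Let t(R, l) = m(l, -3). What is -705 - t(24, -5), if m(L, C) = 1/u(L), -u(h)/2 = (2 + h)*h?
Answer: -21149/30 ≈ -704.97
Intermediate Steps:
u(h) = -2*h*(2 + h) (u(h) = -2*(2 + h)*h = -2*h*(2 + h))
m(L, C) = -1/(2*L*(2 + L)) (m(L, C) = 1/(-2*L*(2 + L)) = -1/(2*L*(2 + L)))
t(R, l) = -1/(2*l*(2 + l))
-705 - t(24, -5) = -705 - (-1)/(2*(-5)*(2 - 5)) = -705 - (-1)*(-1)/(2*5*(-3)) = -705 - (-1)*(-1)*(-1)/(2*5*3) = -705 - 1*(-1/30) = -705 + 1/30 = -21149/30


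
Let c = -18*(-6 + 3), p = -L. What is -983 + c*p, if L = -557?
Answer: 29095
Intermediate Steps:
p = 557 (p = -1*(-557) = 557)
c = 54 (c = -18*(-3) = 54)
-983 + c*p = -983 + 54*557 = -983 + 30078 = 29095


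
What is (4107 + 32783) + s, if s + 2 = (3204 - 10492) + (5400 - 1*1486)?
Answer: 33514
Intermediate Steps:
s = -3376 (s = -2 + ((3204 - 10492) + (5400 - 1*1486)) = -2 + (-7288 + (5400 - 1486)) = -2 + (-7288 + 3914) = -2 - 3374 = -3376)
(4107 + 32783) + s = (4107 + 32783) - 3376 = 36890 - 3376 = 33514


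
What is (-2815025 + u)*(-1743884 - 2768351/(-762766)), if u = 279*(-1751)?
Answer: 2197148597216017161/381383 ≈ 5.7610e+12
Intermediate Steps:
u = -488529
(-2815025 + u)*(-1743884 - 2768351/(-762766)) = (-2815025 - 488529)*(-1743884 - 2768351/(-762766)) = -3303554*(-1743884 - 2768351*(-1/762766)) = -3303554*(-1743884 + 2768351/762766) = -3303554*(-1330172654793/762766) = 2197148597216017161/381383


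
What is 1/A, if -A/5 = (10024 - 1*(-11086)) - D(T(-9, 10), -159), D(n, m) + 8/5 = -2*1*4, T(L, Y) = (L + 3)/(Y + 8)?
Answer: -1/105598 ≈ -9.4699e-6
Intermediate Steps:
T(L, Y) = (3 + L)/(8 + Y)
D(n, m) = -48/5 (D(n, m) = -8/5 - 2*1*4 = -8/5 - 2*4 = -8/5 - 8 = -48/5)
A = -105598 (A = -5*((10024 - 1*(-11086)) - 1*(-48/5)) = -5*((10024 + 11086) + 48/5) = -5*(21110 + 48/5) = -5*105598/5 = -105598)
1/A = 1/(-105598) = -1/105598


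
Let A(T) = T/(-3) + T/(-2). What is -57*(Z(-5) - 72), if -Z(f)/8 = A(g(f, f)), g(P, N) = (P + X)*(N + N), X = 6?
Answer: 7904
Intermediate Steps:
g(P, N) = 2*N*(6 + P) (g(P, N) = (P + 6)*(N + N) = (6 + P)*(2*N) = 2*N*(6 + P))
A(T) = -5*T/6 (A(T) = T*(-1/3) + T*(-1/2) = -T/3 - T/2 = -5*T/6)
Z(f) = 40*f*(6 + f)/3 (Z(f) = -(-20)*2*f*(6 + f)/3 = -(-40)*f*(6 + f)/3 = 40*f*(6 + f)/3)
-57*(Z(-5) - 72) = -57*((40/3)*(-5)*(6 - 5) - 72) = -57*((40/3)*(-5)*1 - 72) = -57*(-200/3 - 72) = -57*(-416/3) = 7904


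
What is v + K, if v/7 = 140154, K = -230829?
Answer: 750249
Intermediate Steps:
v = 981078 (v = 7*140154 = 981078)
v + K = 981078 - 230829 = 750249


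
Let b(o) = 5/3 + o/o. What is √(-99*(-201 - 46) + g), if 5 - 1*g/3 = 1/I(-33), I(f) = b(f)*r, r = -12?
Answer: √1565958/8 ≈ 156.42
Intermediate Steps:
b(o) = 8/3 (b(o) = 5*(⅓) + 1 = 5/3 + 1 = 8/3)
I(f) = -32 (I(f) = (8/3)*(-12) = -32)
g = 483/32 (g = 15 - 3/(-32) = 15 - 3*(-1/32) = 15 + 3/32 = 483/32 ≈ 15.094)
√(-99*(-201 - 46) + g) = √(-99*(-201 - 46) + 483/32) = √(-99*(-247) + 483/32) = √(24453 + 483/32) = √(782979/32) = √1565958/8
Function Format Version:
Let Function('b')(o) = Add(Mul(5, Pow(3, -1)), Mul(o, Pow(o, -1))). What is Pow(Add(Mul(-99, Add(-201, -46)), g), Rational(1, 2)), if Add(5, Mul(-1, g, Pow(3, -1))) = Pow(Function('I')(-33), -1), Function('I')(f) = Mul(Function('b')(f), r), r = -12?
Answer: Mul(Rational(1, 8), Pow(1565958, Rational(1, 2))) ≈ 156.42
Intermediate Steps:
Function('b')(o) = Rational(8, 3) (Function('b')(o) = Add(Mul(5, Rational(1, 3)), 1) = Add(Rational(5, 3), 1) = Rational(8, 3))
Function('I')(f) = -32 (Function('I')(f) = Mul(Rational(8, 3), -12) = -32)
g = Rational(483, 32) (g = Add(15, Mul(-3, Pow(-32, -1))) = Add(15, Mul(-3, Rational(-1, 32))) = Add(15, Rational(3, 32)) = Rational(483, 32) ≈ 15.094)
Pow(Add(Mul(-99, Add(-201, -46)), g), Rational(1, 2)) = Pow(Add(Mul(-99, Add(-201, -46)), Rational(483, 32)), Rational(1, 2)) = Pow(Add(Mul(-99, -247), Rational(483, 32)), Rational(1, 2)) = Pow(Add(24453, Rational(483, 32)), Rational(1, 2)) = Pow(Rational(782979, 32), Rational(1, 2)) = Mul(Rational(1, 8), Pow(1565958, Rational(1, 2)))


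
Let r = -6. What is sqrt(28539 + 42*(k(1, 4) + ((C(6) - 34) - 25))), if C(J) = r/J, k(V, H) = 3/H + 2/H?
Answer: sqrt(104286)/2 ≈ 161.47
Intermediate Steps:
k(V, H) = 5/H
C(J) = -6/J
sqrt(28539 + 42*(k(1, 4) + ((C(6) - 34) - 25))) = sqrt(28539 + 42*(5/4 + ((-6/6 - 34) - 25))) = sqrt(28539 + 42*(5*(1/4) + ((-6*1/6 - 34) - 25))) = sqrt(28539 + 42*(5/4 + ((-1 - 34) - 25))) = sqrt(28539 + 42*(5/4 + (-35 - 25))) = sqrt(28539 + 42*(5/4 - 60)) = sqrt(28539 + 42*(-235/4)) = sqrt(28539 - 4935/2) = sqrt(52143/2) = sqrt(104286)/2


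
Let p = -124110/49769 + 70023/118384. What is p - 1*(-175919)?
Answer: 1036477732315471/5891853296 ≈ 1.7592e+5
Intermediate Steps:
p = -11207663553/5891853296 (p = -124110*1/49769 + 70023*(1/118384) = -124110/49769 + 70023/118384 = -11207663553/5891853296 ≈ -1.9022)
p - 1*(-175919) = -11207663553/5891853296 - 1*(-175919) = -11207663553/5891853296 + 175919 = 1036477732315471/5891853296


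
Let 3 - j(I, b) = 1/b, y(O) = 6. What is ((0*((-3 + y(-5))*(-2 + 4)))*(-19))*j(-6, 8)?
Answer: 0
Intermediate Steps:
j(I, b) = 3 - 1/b
((0*((-3 + y(-5))*(-2 + 4)))*(-19))*j(-6, 8) = ((0*((-3 + 6)*(-2 + 4)))*(-19))*(3 - 1/8) = ((0*(3*2))*(-19))*(3 - 1*1/8) = ((0*6)*(-19))*(3 - 1/8) = (0*(-19))*(23/8) = 0*(23/8) = 0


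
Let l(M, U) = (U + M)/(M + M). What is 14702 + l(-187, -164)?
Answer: 5498899/374 ≈ 14703.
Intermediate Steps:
l(M, U) = (M + U)/(2*M) (l(M, U) = (M + U)/((2*M)) = (M + U)*(1/(2*M)) = (M + U)/(2*M))
14702 + l(-187, -164) = 14702 + (1/2)*(-187 - 164)/(-187) = 14702 + (1/2)*(-1/187)*(-351) = 14702 + 351/374 = 5498899/374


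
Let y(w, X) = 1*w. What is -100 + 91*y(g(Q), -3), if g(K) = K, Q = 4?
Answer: 264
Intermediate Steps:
y(w, X) = w
-100 + 91*y(g(Q), -3) = -100 + 91*4 = -100 + 364 = 264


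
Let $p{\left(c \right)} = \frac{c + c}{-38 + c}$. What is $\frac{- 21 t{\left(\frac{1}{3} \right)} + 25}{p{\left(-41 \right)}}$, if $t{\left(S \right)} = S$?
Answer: $\frac{711}{41} \approx 17.341$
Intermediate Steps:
$p{\left(c \right)} = \frac{2 c}{-38 + c}$
$\frac{- 21 t{\left(\frac{1}{3} \right)} + 25}{p{\left(-41 \right)}} = \frac{- \frac{21}{3} + 25}{2 \left(-41\right) \frac{1}{-38 - 41}} = \frac{\left(-21\right) \frac{1}{3} + 25}{2 \left(-41\right) \frac{1}{-79}} = \frac{-7 + 25}{2 \left(-41\right) \left(- \frac{1}{79}\right)} = \frac{18}{\frac{82}{79}} = 18 \cdot \frac{79}{82} = \frac{711}{41}$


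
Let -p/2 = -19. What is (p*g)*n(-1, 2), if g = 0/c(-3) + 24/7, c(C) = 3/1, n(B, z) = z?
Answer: 1824/7 ≈ 260.57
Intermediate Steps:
p = 38 (p = -2*(-19) = 38)
c(C) = 3 (c(C) = 3*1 = 3)
g = 24/7 (g = 0/3 + 24/7 = 0*(1/3) + 24*(1/7) = 0 + 24/7 = 24/7 ≈ 3.4286)
(p*g)*n(-1, 2) = (38*(24/7))*2 = (912/7)*2 = 1824/7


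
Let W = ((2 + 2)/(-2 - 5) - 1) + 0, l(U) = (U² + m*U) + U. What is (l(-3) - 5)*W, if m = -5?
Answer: -176/7 ≈ -25.143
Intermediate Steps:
l(U) = U² - 4*U (l(U) = (U² - 5*U) + U = U² - 4*U)
W = -11/7 (W = (4/(-7) - 1) + 0 = (4*(-⅐) - 1) + 0 = (-4/7 - 1) + 0 = -11/7 + 0 = -11/7 ≈ -1.5714)
(l(-3) - 5)*W = (-3*(-4 - 3) - 5)*(-11/7) = (-3*(-7) - 5)*(-11/7) = (21 - 5)*(-11/7) = 16*(-11/7) = -176/7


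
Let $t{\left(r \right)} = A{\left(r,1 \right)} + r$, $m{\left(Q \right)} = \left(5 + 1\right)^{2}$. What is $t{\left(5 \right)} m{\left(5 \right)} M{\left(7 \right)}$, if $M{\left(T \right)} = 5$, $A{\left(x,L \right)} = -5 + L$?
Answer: $180$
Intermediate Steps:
$m{\left(Q \right)} = 36$ ($m{\left(Q \right)} = 6^{2} = 36$)
$t{\left(r \right)} = -4 + r$ ($t{\left(r \right)} = \left(-5 + 1\right) + r = -4 + r$)
$t{\left(5 \right)} m{\left(5 \right)} M{\left(7 \right)} = \left(-4 + 5\right) 36 \cdot 5 = 1 \cdot 36 \cdot 5 = 36 \cdot 5 = 180$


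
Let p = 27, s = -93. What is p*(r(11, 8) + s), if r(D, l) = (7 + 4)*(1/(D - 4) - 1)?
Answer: -19359/7 ≈ -2765.6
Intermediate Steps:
r(D, l) = -11 + 11/(-4 + D) (r(D, l) = 11*(1/(-4 + D) - 1) = 11*(-1 + 1/(-4 + D)) = -11 + 11/(-4 + D))
p*(r(11, 8) + s) = 27*(11*(5 - 1*11)/(-4 + 11) - 93) = 27*(11*(5 - 11)/7 - 93) = 27*(11*(⅐)*(-6) - 93) = 27*(-66/7 - 93) = 27*(-717/7) = -19359/7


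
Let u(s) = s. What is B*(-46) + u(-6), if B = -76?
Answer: 3490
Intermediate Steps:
B*(-46) + u(-6) = -76*(-46) - 6 = 3496 - 6 = 3490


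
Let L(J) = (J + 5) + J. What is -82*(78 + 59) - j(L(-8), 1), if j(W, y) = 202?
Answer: -11436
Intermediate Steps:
L(J) = 5 + 2*J (L(J) = (5 + J) + J = 5 + 2*J)
-82*(78 + 59) - j(L(-8), 1) = -82*(78 + 59) - 1*202 = -82*137 - 202 = -11234 - 202 = -11436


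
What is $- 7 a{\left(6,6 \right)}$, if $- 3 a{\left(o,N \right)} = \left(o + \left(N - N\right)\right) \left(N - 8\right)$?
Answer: $-28$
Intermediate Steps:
$a{\left(o,N \right)} = - \frac{o \left(-8 + N\right)}{3}$ ($a{\left(o,N \right)} = - \frac{\left(o + \left(N - N\right)\right) \left(N - 8\right)}{3} = - \frac{\left(o + 0\right) \left(-8 + N\right)}{3} = - \frac{o \left(-8 + N\right)}{3}$)
$- 7 a{\left(6,6 \right)} = - 7 \cdot \frac{1}{3} \cdot 6 \left(8 - 6\right) = - 7 \cdot \frac{1}{3} \cdot 6 \cdot 2 = \left(-7\right) 4 = -28$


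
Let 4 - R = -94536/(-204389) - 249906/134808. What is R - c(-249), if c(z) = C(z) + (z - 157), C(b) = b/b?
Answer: 1884603700659/4592212052 ≈ 410.39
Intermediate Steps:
C(b) = 1
R = 24757819599/4592212052 (R = 4 - (-94536/(-204389) - 249906/134808) = 4 - (-94536*(-1/204389) - 249906*1/134808) = 4 - (94536/204389 - 41651/22468) = 4 - 1*(-6388971391/4592212052) = 4 + 6388971391/4592212052 = 24757819599/4592212052 ≈ 5.3913)
c(z) = -156 + z (c(z) = 1 + (z - 157) = 1 + (-157 + z) = -156 + z)
R - c(-249) = 24757819599/4592212052 - (-156 - 249) = 24757819599/4592212052 - 1*(-405) = 24757819599/4592212052 + 405 = 1884603700659/4592212052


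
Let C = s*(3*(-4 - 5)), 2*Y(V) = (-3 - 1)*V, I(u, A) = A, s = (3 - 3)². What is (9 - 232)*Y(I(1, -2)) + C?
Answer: -892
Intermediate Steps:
s = 0 (s = 0² = 0)
Y(V) = -2*V (Y(V) = ((-3 - 1)*V)/2 = (-4*V)/2 = -2*V)
C = 0 (C = 0*(3*(-4 - 5)) = 0*(3*(-9)) = 0*(-27) = 0)
(9 - 232)*Y(I(1, -2)) + C = (9 - 232)*(-2*(-2)) + 0 = -223*4 + 0 = -892 + 0 = -892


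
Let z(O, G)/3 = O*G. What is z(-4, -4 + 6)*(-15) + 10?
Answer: 370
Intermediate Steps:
z(O, G) = 3*G*O (z(O, G) = 3*(O*G) = 3*(G*O) = 3*G*O)
z(-4, -4 + 6)*(-15) + 10 = (3*(-4 + 6)*(-4))*(-15) + 10 = (3*2*(-4))*(-15) + 10 = -24*(-15) + 10 = 360 + 10 = 370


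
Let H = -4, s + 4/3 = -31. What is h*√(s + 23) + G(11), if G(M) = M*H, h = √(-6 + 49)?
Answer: -44 + 2*I*√903/3 ≈ -44.0 + 20.033*I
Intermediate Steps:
s = -97/3 (s = -4/3 - 31 = -97/3 ≈ -32.333)
h = √43 ≈ 6.5574
G(M) = -4*M (G(M) = M*(-4) = -4*M)
h*√(s + 23) + G(11) = √43*√(-97/3 + 23) - 4*11 = √43*√(-28/3) - 44 = √43*(2*I*√21/3) - 44 = 2*I*√903/3 - 44 = -44 + 2*I*√903/3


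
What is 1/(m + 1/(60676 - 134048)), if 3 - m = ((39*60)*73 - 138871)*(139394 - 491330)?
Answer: 73372/824995007706323 ≈ 8.8936e-11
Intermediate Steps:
m = 11244003267 (m = 3 - ((39*60)*73 - 138871)*(139394 - 491330) = 3 - (2340*73 - 138871)*(-351936) = 3 - (170820 - 138871)*(-351936) = 3 - 31949*(-351936) = 3 - 1*(-11244003264) = 3 + 11244003264 = 11244003267)
1/(m + 1/(60676 - 134048)) = 1/(11244003267 + 1/(60676 - 134048)) = 1/(11244003267 + 1/(-73372)) = 1/(11244003267 - 1/73372) = 1/(824995007706323/73372) = 73372/824995007706323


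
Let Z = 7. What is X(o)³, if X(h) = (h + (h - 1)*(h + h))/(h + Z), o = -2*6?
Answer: -216000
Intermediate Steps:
o = -12
X(h) = (h + 2*h*(-1 + h))/(7 + h) (X(h) = (h + (h - 1)*(h + h))/(h + 7) = (h + (-1 + h)*(2*h))/(7 + h) = (h + 2*h*(-1 + h))/(7 + h))
X(o)³ = (-12*(-1 + 2*(-12))/(7 - 12))³ = (-12*(-1 - 24)/(-5))³ = (-12*(-⅕)*(-25))³ = (-60)³ = -216000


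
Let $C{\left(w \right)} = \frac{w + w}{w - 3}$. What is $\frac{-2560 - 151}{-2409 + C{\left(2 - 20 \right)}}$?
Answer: $\frac{18977}{16851} \approx 1.1262$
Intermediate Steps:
$C{\left(w \right)} = \frac{2 w}{-3 + w}$
$\frac{-2560 - 151}{-2409 + C{\left(2 - 20 \right)}} = \frac{-2560 - 151}{-2409 + \frac{2 \left(2 - 20\right)}{-3 + \left(2 - 20\right)}} = - \frac{2711}{-2409 + \frac{2 \left(2 - 20\right)}{-3 + \left(2 - 20\right)}} = - \frac{2711}{-2409 + 2 \left(-18\right) \frac{1}{-3 - 18}} = - \frac{2711}{-2409 + 2 \left(-18\right) \frac{1}{-21}} = - \frac{2711}{-2409 + 2 \left(-18\right) \left(- \frac{1}{21}\right)} = - \frac{2711}{-2409 + \frac{12}{7}} = - \frac{2711}{- \frac{16851}{7}} = \left(-2711\right) \left(- \frac{7}{16851}\right) = \frac{18977}{16851}$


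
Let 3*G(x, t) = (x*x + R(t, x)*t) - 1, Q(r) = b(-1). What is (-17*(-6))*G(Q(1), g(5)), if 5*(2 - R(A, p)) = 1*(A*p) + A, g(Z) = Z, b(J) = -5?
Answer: 1836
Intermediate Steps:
Q(r) = -5
R(A, p) = 2 - A/5 - A*p/5 (R(A, p) = 2 - (1*(A*p) + A)/5 = 2 - (A*p + A)/5 = 2 - (A + A*p)/5 = 2 + (-A/5 - A*p/5) = 2 - A/5 - A*p/5)
G(x, t) = -1/3 + x**2/3 + t*(2 - t/5 - t*x/5)/3 (G(x, t) = ((x*x + (2 - t/5 - t*x/5)*t) - 1)/3 = ((x**2 + t*(2 - t/5 - t*x/5)) - 1)/3 = (-1 + x**2 + t*(2 - t/5 - t*x/5))/3 = -1/3 + x**2/3 + t*(2 - t/5 - t*x/5)/3)
(-17*(-6))*G(Q(1), g(5)) = (-17*(-6))*(-1/3 + (1/3)*(-5)**2 - 1/15*5*(-10 + 5 + 5*(-5))) = 102*(-1/3 + (1/3)*25 - 1/15*5*(-10 + 5 - 25)) = 102*(-1/3 + 25/3 - 1/15*5*(-30)) = 102*(-1/3 + 25/3 + 10) = 102*18 = 1836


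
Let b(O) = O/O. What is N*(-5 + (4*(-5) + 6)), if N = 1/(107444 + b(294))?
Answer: -1/5655 ≈ -0.00017683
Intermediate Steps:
b(O) = 1
N = 1/107445 (N = 1/(107444 + 1) = 1/107445 ≈ 9.3071e-6)
N*(-5 + (4*(-5) + 6)) = (-5 + (4*(-5) + 6))/107445 = (-5 + (-20 + 6))/107445 = (-5 - 14)/107445 = (1/107445)*(-19) = -1/5655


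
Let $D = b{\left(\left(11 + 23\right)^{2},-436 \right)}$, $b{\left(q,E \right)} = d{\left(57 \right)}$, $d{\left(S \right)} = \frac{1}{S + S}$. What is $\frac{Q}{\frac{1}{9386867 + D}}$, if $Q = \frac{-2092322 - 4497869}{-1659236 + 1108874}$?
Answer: $\frac{7052182098652249}{62741268} \approx 1.124 \cdot 10^{8}$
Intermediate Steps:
$Q = \frac{6590191}{550362}$ ($Q = - \frac{6590191}{-550362} = \left(-6590191\right) \left(- \frac{1}{550362}\right) = \frac{6590191}{550362} \approx 11.974$)
$d{\left(S \right)} = \frac{1}{2 S}$
$b{\left(q,E \right)} = \frac{1}{114}$ ($b{\left(q,E \right)} = \frac{1}{2 \cdot 57} = \frac{1}{2} \cdot \frac{1}{57} = \frac{1}{114}$)
$D = \frac{1}{114} \approx 0.0087719$
$\frac{Q}{\frac{1}{9386867 + D}} = \frac{6590191}{550362 \frac{1}{9386867 + \frac{1}{114}}} = \frac{6590191}{550362 \frac{1}{\frac{1070102839}{114}}} = \frac{6590191}{550362 \cdot \frac{114}{1070102839}} = \frac{6590191}{550362} \cdot \frac{1070102839}{114} = \frac{7052182098652249}{62741268}$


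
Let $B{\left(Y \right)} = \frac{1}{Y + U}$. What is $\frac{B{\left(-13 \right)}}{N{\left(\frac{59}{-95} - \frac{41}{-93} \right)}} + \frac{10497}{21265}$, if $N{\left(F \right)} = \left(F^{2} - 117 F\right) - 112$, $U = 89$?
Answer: $\frac{297785263176573}{603435399097760} \approx 0.49348$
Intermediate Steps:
$N{\left(F \right)} = -112 + F^{2} - 117 F$
$B{\left(Y \right)} = \frac{1}{89 + Y}$ ($B{\left(Y \right)} = \frac{1}{Y + 89} = \frac{1}{89 + Y}$)
$\frac{B{\left(-13 \right)}}{N{\left(\frac{59}{-95} - \frac{41}{-93} \right)}} + \frac{10497}{21265} = \frac{1}{\left(89 - 13\right) \left(-112 + \left(\frac{59}{-95} - \frac{41}{-93}\right)^{2} - 117 \left(\frac{59}{-95} - \frac{41}{-93}\right)\right)} + \frac{10497}{21265} = \frac{1}{76 \left(-112 + \left(59 \left(- \frac{1}{95}\right) - - \frac{41}{93}\right)^{2} - 117 \left(59 \left(- \frac{1}{95}\right) - - \frac{41}{93}\right)\right)} + 10497 \cdot \frac{1}{21265} = \frac{1}{76 \left(-112 + \left(- \frac{59}{95} + \frac{41}{93}\right)^{2} - 117 \left(- \frac{59}{95} + \frac{41}{93}\right)\right)} + \frac{10497}{21265} = \frac{1}{76 \left(-112 + \left(- \frac{1592}{8835}\right)^{2} - - \frac{62088}{2945}\right)} + \frac{10497}{21265} = \frac{1}{76 \left(-112 + \frac{2534464}{78057225} + \frac{62088}{2945}\right)} + \frac{10497}{21265} = \frac{1}{76 \left(- \frac{7094232296}{78057225}\right)} + \frac{10497}{21265} = \frac{1}{76} \left(- \frac{78057225}{7094232296}\right) + \frac{10497}{21265} = - \frac{4108275}{28376929184} + \frac{10497}{21265} = \frac{297785263176573}{603435399097760}$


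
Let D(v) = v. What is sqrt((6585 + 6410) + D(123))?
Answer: sqrt(13118) ≈ 114.53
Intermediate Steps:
sqrt((6585 + 6410) + D(123)) = sqrt((6585 + 6410) + 123) = sqrt(12995 + 123) = sqrt(13118)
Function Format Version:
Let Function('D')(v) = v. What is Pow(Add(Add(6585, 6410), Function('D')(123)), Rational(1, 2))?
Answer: Pow(13118, Rational(1, 2)) ≈ 114.53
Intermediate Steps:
Pow(Add(Add(6585, 6410), Function('D')(123)), Rational(1, 2)) = Pow(Add(Add(6585, 6410), 123), Rational(1, 2)) = Pow(Add(12995, 123), Rational(1, 2)) = Pow(13118, Rational(1, 2))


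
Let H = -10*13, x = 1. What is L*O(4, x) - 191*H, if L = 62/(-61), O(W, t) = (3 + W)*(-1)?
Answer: 1515064/61 ≈ 24837.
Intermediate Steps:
O(W, t) = -3 - W
L = -62/61 (L = 62*(-1/61) = -62/61 ≈ -1.0164)
H = -130
L*O(4, x) - 191*H = -62*(-3 - 1*4)/61 - 191*(-130) = -62*(-3 - 4)/61 + 24830 = -62/61*(-7) + 24830 = 434/61 + 24830 = 1515064/61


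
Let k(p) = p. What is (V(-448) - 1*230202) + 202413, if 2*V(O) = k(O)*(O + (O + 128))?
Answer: 144243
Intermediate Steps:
V(O) = O*(128 + 2*O)/2 (V(O) = (O*(O + (O + 128)))/2 = (O*(O + (128 + O)))/2 = (O*(128 + 2*O))/2 = O*(128 + 2*O)/2)
(V(-448) - 1*230202) + 202413 = (-448*(64 - 448) - 1*230202) + 202413 = (-448*(-384) - 230202) + 202413 = (172032 - 230202) + 202413 = -58170 + 202413 = 144243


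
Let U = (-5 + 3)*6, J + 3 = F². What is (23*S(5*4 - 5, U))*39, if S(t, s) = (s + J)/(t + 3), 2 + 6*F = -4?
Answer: -2093/3 ≈ -697.67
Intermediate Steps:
F = -1 (F = -⅓ + (⅙)*(-4) = -⅓ - ⅔ = -1)
J = -2 (J = -3 + (-1)² = -3 + 1 = -2)
U = -12 (U = -2*6 = -12)
S(t, s) = (-2 + s)/(3 + t) (S(t, s) = (s - 2)/(t + 3) = (-2 + s)/(3 + t))
(23*S(5*4 - 5, U))*39 = (23*((-2 - 12)/(3 + (5*4 - 5))))*39 = (23*(-14/(3 + (20 - 5))))*39 = (23*(-14/(3 + 15)))*39 = (23*(-14/18))*39 = (23*((1/18)*(-14)))*39 = (23*(-7/9))*39 = -161/9*39 = -2093/3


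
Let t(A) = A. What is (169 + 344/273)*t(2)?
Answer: 92962/273 ≈ 340.52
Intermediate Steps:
(169 + 344/273)*t(2) = (169 + 344/273)*2 = (46481/273)*2 = 92962/273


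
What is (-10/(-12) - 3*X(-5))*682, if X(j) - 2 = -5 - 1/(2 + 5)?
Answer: 146971/21 ≈ 6998.6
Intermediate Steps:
X(j) = -22/7 (X(j) = 2 + (-5 - 1/(2 + 5)) = 2 + (-5 - 1/7) = 2 - 36/7 = -22/7)
(-10/(-12) - 3*X(-5))*682 = (-10/(-12) - 3*(-22/7))*682 = (-10*(-1/12) + 66/7)*682 = (5/6 + 66/7)*682 = (431/42)*682 = 146971/21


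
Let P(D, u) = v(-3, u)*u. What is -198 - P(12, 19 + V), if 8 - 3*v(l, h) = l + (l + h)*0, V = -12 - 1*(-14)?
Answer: -275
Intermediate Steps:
V = 2 (V = -12 + 14 = 2)
v(l, h) = 8/3 - l/3 (v(l, h) = 8/3 - (l + (l + h)*0)/3 = 8/3 - (l + (h + l)*0)/3 = 8/3 - (l + 0)/3 = 8/3 - l/3)
P(D, u) = 11*u/3 (P(D, u) = (8/3 - ⅓*(-3))*u = (8/3 + 1)*u = 11*u/3)
-198 - P(12, 19 + V) = -198 - 11*(19 + 2)/3 = -198 - 11*21/3 = -198 - 1*77 = -198 - 77 = -275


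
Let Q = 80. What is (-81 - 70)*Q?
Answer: -12080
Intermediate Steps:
(-81 - 70)*Q = (-81 - 70)*80 = -151*80 = -12080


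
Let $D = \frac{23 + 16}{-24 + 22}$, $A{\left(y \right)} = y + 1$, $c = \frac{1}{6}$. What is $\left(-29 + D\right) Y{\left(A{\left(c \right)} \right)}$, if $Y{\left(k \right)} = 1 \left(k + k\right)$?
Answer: $- \frac{679}{6} \approx -113.17$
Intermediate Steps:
$c = \frac{1}{6} \approx 0.16667$
$A{\left(y \right)} = 1 + y$
$Y{\left(k \right)} = 2 k$ ($Y{\left(k \right)} = 1 \cdot 2 k = 2 k$)
$D = - \frac{39}{2}$ ($D = \frac{39}{-2} = 39 \left(- \frac{1}{2}\right) = - \frac{39}{2} \approx -19.5$)
$\left(-29 + D\right) Y{\left(A{\left(c \right)} \right)} = \left(-29 - \frac{39}{2}\right) 2 \left(1 + \frac{1}{6}\right) = - \frac{97 \cdot 2 \cdot \frac{7}{6}}{2} = \left(- \frac{97}{2}\right) \frac{7}{3} = - \frac{679}{6}$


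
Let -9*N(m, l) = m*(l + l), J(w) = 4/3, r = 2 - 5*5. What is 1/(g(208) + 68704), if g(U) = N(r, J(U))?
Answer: 27/1855192 ≈ 1.4554e-5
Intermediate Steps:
r = -23 (r = 2 - 25 = -23)
J(w) = 4/3 (J(w) = 4*(1/3) = 4/3)
N(m, l) = -2*l*m/9 (N(m, l) = -m*(l + l)/9 = -m*2*l/9 = -2*l*m/9)
g(U) = 184/27 (g(U) = -2/9*4/3*(-23) = 184/27)
1/(g(208) + 68704) = 1/(184/27 + 68704) = 1/(1855192/27) = 27/1855192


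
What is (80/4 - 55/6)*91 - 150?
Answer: 5015/6 ≈ 835.83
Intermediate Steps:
(80/4 - 55/6)*91 - 150 = (80*(¼) - 55*⅙)*91 - 150 = (20 - 55/6)*91 - 150 = (65/6)*91 - 150 = 5915/6 - 150 = 5015/6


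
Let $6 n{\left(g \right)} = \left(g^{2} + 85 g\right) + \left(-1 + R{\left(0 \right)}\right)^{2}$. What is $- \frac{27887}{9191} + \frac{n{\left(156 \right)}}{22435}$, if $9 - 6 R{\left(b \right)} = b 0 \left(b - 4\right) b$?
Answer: $- \frac{389522507}{141394344} \approx -2.7549$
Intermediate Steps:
$R{\left(b \right)} = \frac{3}{2}$ ($R{\left(b \right)} = \frac{3}{2} - \frac{b 0 \left(b - 4\right) b}{6} = \frac{3}{2} - \frac{b 0 \left(-4 + b\right) b}{6} = \frac{3}{2} - \frac{b 0 b}{6} = \frac{3}{2} - \frac{0 b}{6} = \frac{3}{2} - 0 = \frac{3}{2} + 0 = \frac{3}{2}$)
$n{\left(g \right)} = \frac{1}{24} + \frac{g^{2}}{6} + \frac{85 g}{6}$ ($n{\left(g \right)} = \frac{\left(g^{2} + 85 g\right) + \left(-1 + \frac{3}{2}\right)^{2}}{6} = \frac{\left(g^{2} + 85 g\right) + \left(\frac{1}{2}\right)^{2}}{6} = \frac{\left(g^{2} + 85 g\right) + \frac{1}{4}}{6} = \frac{\frac{1}{4} + g^{2} + 85 g}{6} = \frac{1}{24} + \frac{g^{2}}{6} + \frac{85 g}{6}$)
$- \frac{27887}{9191} + \frac{n{\left(156 \right)}}{22435} = - \frac{27887}{9191} + \frac{\frac{1}{24} + \frac{156^{2}}{6} + \frac{85}{6} \cdot 156}{22435} = \left(-27887\right) \frac{1}{9191} + \left(\frac{1}{24} + \frac{1}{6} \cdot 24336 + 2210\right) \frac{1}{22435} = - \frac{27887}{9191} + \left(\frac{1}{24} + 4056 + 2210\right) \frac{1}{22435} = - \frac{27887}{9191} + \frac{150385}{24} \cdot \frac{1}{22435} = - \frac{27887}{9191} + \frac{30077}{107688} = - \frac{389522507}{141394344}$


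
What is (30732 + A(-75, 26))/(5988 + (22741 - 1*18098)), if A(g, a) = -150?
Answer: 30582/10631 ≈ 2.8767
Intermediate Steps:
(30732 + A(-75, 26))/(5988 + (22741 - 1*18098)) = (30732 - 150)/(5988 + (22741 - 1*18098)) = 30582/(5988 + (22741 - 18098)) = 30582/(5988 + 4643) = 30582/10631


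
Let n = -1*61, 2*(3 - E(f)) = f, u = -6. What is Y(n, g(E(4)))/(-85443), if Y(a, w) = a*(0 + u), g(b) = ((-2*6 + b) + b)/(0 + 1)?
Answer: -122/28481 ≈ -0.0042836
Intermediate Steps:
E(f) = 3 - f/2
n = -61
g(b) = -12 + 2*b (g(b) = ((-12 + b) + b)/1 = (-12 + 2*b)*1 = -12 + 2*b)
Y(a, w) = -6*a (Y(a, w) = a*(0 - 6) = a*(-6) = -6*a)
Y(n, g(E(4)))/(-85443) = -6*(-61)/(-85443) = 366*(-1/85443) = -122/28481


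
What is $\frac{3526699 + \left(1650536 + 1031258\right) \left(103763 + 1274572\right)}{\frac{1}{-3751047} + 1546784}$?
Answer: $\frac{13865422869354244383}{5802059482847} \approx 2.3897 \cdot 10^{6}$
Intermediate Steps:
$\frac{3526699 + \left(1650536 + 1031258\right) \left(103763 + 1274572\right)}{\frac{1}{-3751047} + 1546784} = \frac{3526699 + 2681794 \cdot 1378335}{- \frac{1}{3751047} + 1546784} = \frac{3526699 + 3696410532990}{\frac{5802059482847}{3751047}} = 3696414059689 \cdot \frac{3751047}{5802059482847} = \frac{13865422869354244383}{5802059482847}$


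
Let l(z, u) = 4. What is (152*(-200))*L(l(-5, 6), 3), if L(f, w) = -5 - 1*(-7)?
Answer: -60800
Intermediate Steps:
L(f, w) = 2 (L(f, w) = -5 + 7 = 2)
(152*(-200))*L(l(-5, 6), 3) = (152*(-200))*2 = -30400*2 = -60800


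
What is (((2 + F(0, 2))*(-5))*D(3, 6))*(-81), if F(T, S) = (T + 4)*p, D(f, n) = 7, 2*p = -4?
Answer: -17010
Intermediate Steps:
p = -2 (p = (½)*(-4) = -2)
F(T, S) = -8 - 2*T (F(T, S) = (T + 4)*(-2) = (4 + T)*(-2) = -8 - 2*T)
(((2 + F(0, 2))*(-5))*D(3, 6))*(-81) = (((2 + (-8 - 2*0))*(-5))*7)*(-81) = (((2 + (-8 + 0))*(-5))*7)*(-81) = (((2 - 8)*(-5))*7)*(-81) = (-6*(-5)*7)*(-81) = (30*7)*(-81) = 210*(-81) = -17010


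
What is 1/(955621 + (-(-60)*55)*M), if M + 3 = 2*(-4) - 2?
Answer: 1/912721 ≈ 1.0956e-6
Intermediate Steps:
M = -13 (M = -3 + (2*(-4) - 2) = -3 + (-8 - 2) = -3 - 10 = -13)
1/(955621 + (-(-60)*55)*M) = 1/(955621 - (-60)*55*(-13)) = 1/(955621 - 60*(-55)*(-13)) = 1/(955621 + 3300*(-13)) = 1/(955621 - 42900) = 1/912721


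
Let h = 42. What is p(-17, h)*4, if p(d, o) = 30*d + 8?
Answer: -2008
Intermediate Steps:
p(d, o) = 8 + 30*d
p(-17, h)*4 = (8 + 30*(-17))*4 = (8 - 510)*4 = -502*4 = -2008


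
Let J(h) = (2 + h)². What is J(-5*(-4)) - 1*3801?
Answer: -3317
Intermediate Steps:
J(-5*(-4)) - 1*3801 = (2 - 5*(-4))² - 1*3801 = (2 + 20)² - 3801 = 22² - 3801 = 484 - 3801 = -3317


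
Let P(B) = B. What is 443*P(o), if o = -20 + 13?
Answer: -3101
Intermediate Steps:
o = -7
443*P(o) = 443*(-7) = -3101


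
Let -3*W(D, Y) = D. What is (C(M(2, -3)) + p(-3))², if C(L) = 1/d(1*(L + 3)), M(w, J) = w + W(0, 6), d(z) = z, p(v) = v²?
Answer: 2116/25 ≈ 84.640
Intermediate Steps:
W(D, Y) = -D/3
M(w, J) = w (M(w, J) = w - ⅓*0 = w + 0 = w)
C(L) = 1/(3 + L) (C(L) = 1/(1*(L + 3)) = 1/(1*(3 + L)) = 1/(3 + L))
(C(M(2, -3)) + p(-3))² = (1/(3 + 2) + (-3)²)² = (1/5 + 9)² = (⅕ + 9)² = (46/5)² = 2116/25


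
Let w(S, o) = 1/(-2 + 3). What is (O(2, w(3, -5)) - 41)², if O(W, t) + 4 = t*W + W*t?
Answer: 1681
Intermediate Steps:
w(S, o) = 1 (w(S, o) = 1/1 = 1)
O(W, t) = -4 + 2*W*t (O(W, t) = -4 + (t*W + W*t) = -4 + (W*t + W*t) = -4 + 2*W*t)
(O(2, w(3, -5)) - 41)² = ((-4 + 2*2*1) - 41)² = ((-4 + 4) - 41)² = (0 - 41)² = (-41)² = 1681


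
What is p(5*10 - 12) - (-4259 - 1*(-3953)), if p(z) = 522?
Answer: 828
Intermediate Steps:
p(5*10 - 12) - (-4259 - 1*(-3953)) = 522 - (-4259 - 1*(-3953)) = 522 - (-4259 + 3953) = 522 - 1*(-306) = 522 + 306 = 828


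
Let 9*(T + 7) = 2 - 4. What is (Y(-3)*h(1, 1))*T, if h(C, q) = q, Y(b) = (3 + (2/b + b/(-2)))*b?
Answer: 1495/18 ≈ 83.056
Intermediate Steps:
Y(b) = b*(3 + 2/b - b/2) (Y(b) = (3 + (2/b + b*(-1/2)))*b = (3 + (2/b - b/2))*b = (3 + 2/b - b/2)*b = b*(3 + 2/b - b/2))
T = -65/9 (T = -7 + (2 - 4)/9 = -7 + (1/9)*(-2) = -7 - 2/9 = -65/9 ≈ -7.2222)
(Y(-3)*h(1, 1))*T = ((2 + 3*(-3) - 1/2*(-3)**2)*1)*(-65/9) = ((2 - 9 - 1/2*9)*1)*(-65/9) = ((2 - 9 - 9/2)*1)*(-65/9) = -23/2*1*(-65/9) = -23/2*(-65/9) = 1495/18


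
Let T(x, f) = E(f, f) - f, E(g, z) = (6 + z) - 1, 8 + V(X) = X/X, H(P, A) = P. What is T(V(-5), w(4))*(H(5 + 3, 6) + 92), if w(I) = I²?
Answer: 500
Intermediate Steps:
V(X) = -7 (V(X) = -8 + X/X = -8 + 1 = -7)
E(g, z) = 5 + z
T(x, f) = 5 (T(x, f) = (5 + f) - f = 5)
T(V(-5), w(4))*(H(5 + 3, 6) + 92) = 5*((5 + 3) + 92) = 5*(8 + 92) = 5*100 = 500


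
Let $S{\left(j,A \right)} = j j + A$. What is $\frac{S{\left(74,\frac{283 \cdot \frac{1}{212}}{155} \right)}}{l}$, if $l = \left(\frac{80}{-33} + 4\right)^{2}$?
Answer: $\frac{195956449227}{88853440} \approx 2205.4$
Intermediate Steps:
$l = \frac{2704}{1089}$ ($l = \left(80 \left(- \frac{1}{33}\right) + 4\right)^{2} = \left(- \frac{80}{33} + 4\right)^{2} = \left(\frac{52}{33}\right)^{2} = \frac{2704}{1089} \approx 2.483$)
$S{\left(j,A \right)} = A + j^{2}$ ($S{\left(j,A \right)} = j^{2} + A = A + j^{2}$)
$\frac{S{\left(74,\frac{283 \cdot \frac{1}{212}}{155} \right)}}{l} = \frac{\frac{283 \cdot \frac{1}{212}}{155} + 74^{2}}{\frac{2704}{1089}} = \left(283 \cdot \frac{1}{212} \cdot \frac{1}{155} + 5476\right) \frac{1089}{2704} = \left(\frac{283}{212} \cdot \frac{1}{155} + 5476\right) \frac{1089}{2704} = \left(\frac{283}{32860} + 5476\right) \frac{1089}{2704} = \frac{179941643}{32860} \cdot \frac{1089}{2704} = \frac{195956449227}{88853440}$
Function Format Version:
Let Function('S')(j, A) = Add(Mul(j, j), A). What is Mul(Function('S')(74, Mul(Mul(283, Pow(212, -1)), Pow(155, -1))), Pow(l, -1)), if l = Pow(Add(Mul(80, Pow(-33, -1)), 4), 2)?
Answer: Rational(195956449227, 88853440) ≈ 2205.4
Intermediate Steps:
l = Rational(2704, 1089) (l = Pow(Add(Mul(80, Rational(-1, 33)), 4), 2) = Pow(Add(Rational(-80, 33), 4), 2) = Pow(Rational(52, 33), 2) = Rational(2704, 1089) ≈ 2.4830)
Function('S')(j, A) = Add(A, Pow(j, 2)) (Function('S')(j, A) = Add(Pow(j, 2), A) = Add(A, Pow(j, 2)))
Mul(Function('S')(74, Mul(Mul(283, Pow(212, -1)), Pow(155, -1))), Pow(l, -1)) = Mul(Add(Mul(Mul(283, Pow(212, -1)), Pow(155, -1)), Pow(74, 2)), Pow(Rational(2704, 1089), -1)) = Mul(Add(Mul(Mul(283, Rational(1, 212)), Rational(1, 155)), 5476), Rational(1089, 2704)) = Mul(Add(Mul(Rational(283, 212), Rational(1, 155)), 5476), Rational(1089, 2704)) = Mul(Add(Rational(283, 32860), 5476), Rational(1089, 2704)) = Mul(Rational(179941643, 32860), Rational(1089, 2704)) = Rational(195956449227, 88853440)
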